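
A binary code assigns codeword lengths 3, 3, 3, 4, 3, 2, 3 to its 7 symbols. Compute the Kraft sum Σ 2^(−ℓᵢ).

With common denominator 2^4 = 16: Σ 2^(−ℓᵢ) = 2/16 + 2/16 + 2/16 + 1/16 + 2/16 + 4/16 + 2/16 = 15/16 = 0.9375.

0.9375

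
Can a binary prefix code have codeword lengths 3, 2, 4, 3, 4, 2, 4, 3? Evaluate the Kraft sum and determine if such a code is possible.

1.0625; no

With common denominator 2^4 = 16: Σ 2^(−ℓᵢ) = 2/16 + 4/16 + 1/16 + 2/16 + 1/16 + 4/16 + 1/16 + 2/16 = 17/16 = 1.0625.
Kraft's inequality requires Σ ≤ 1; here Σ = 1.0625 > 1, so no such prefix code exists.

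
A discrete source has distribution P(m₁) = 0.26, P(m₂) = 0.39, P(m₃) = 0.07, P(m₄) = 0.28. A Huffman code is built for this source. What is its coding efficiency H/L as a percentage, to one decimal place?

Entropy H = −Σ p log₂ p ≈ 1.8179 bits.
Huffman merges: 7/100+13/50→33/100; 7/25+33/100→61/100; 39/100+61/100→1. L = 97/50 ≈ 1.9400.
Efficiency = H/L = 1.8179/1.9400 = 93.7%.

93.7%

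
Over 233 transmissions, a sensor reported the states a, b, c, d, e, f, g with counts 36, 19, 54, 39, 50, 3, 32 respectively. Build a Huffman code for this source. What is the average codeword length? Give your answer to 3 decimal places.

Probabilities are the counts divided by 233.
Repeatedly combine the two least-probable nodes; the expected code length is the sum of the merged weights.
merge 3/233 + 19/233 → 22/233
merge 22/233 + 32/233 → 54/233
merge 36/233 + 39/233 → 75/233
merge 50/233 + 54/233 → 104/233
merge 54/233 + 75/233 → 129/233
merge 104/233 + 129/233 → 1
L = 22/233 + 54/233 + 75/233 + 104/233 + 129/233 + 1 = 617/233 ≈ 2.648 bits/symbol.

2.648 bits/symbol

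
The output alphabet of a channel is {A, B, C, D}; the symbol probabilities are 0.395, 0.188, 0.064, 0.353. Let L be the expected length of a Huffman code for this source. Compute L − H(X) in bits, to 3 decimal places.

0.090 bits

Entropy H = −Σ p log₂ p ≈ 1.7667 bits.
Huffman merges: 8/125+47/250→63/250; 63/250+353/1000→121/200; 79/200+121/200→1. L = 1857/1000 ≈ 1.8570.
L − H = 1.8570 − 1.7667 = 0.090 bits.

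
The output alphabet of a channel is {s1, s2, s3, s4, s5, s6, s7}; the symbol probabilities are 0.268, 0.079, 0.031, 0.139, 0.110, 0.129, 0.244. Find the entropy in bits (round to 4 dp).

H = −Σ pᵢ log₂ pᵢ.
−0.268·log₂(0.268) = 0.5091
−0.079·log₂(0.079) = 0.2893
−0.031·log₂(0.031) = 0.1554
−0.139·log₂(0.139) = 0.3957
−0.110·log₂(0.110) = 0.3503
−0.129·log₂(0.129) = 0.3811
−0.244·log₂(0.244) = 0.4966
Sum ≈ 2.5775 → 2.5775 bits.

2.5775 bits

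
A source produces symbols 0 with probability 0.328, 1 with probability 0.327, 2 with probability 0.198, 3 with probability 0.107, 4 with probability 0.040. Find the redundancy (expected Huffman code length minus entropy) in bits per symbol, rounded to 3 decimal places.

Entropy H = −Σ p log₂ p ≈ 2.0482 bits.
Huffman merges: 1/25+107/1000→147/1000; 147/1000+99/500→69/200; 327/1000+41/125→131/200; 69/200+131/200→1. L = 2147/1000 ≈ 2.1470.
L − H = 2.1470 − 2.0482 = 0.099 bits.

0.099 bits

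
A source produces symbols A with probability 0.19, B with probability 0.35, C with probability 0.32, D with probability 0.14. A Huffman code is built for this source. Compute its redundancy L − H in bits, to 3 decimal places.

Entropy H = −Σ p log₂ p ≈ 1.9085 bits.
Huffman merges: 7/50+19/100→33/100; 8/25+33/100→13/20; 7/20+13/20→1. L = 99/50 ≈ 1.9800.
L − H = 1.9800 − 1.9085 = 0.072 bits.

0.072 bits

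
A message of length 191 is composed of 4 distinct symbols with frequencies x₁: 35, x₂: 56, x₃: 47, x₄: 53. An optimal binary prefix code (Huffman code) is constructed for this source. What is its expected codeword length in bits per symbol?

Probabilities are the counts divided by 191.
Repeatedly combine the two least-probable nodes; the expected code length is the sum of the merged weights.
merge 35/191 + 47/191 → 82/191
merge 53/191 + 56/191 → 109/191
merge 82/191 + 109/191 → 1
L = 82/191 + 109/191 + 1 = 2 bits/symbol.

2 bits/symbol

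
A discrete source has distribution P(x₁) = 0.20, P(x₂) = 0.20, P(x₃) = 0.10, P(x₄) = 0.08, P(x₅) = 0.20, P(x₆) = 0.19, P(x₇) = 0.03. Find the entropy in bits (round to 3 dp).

2.624 bits

H = −Σ pᵢ log₂ pᵢ.
−0.20·log₂(0.20) = 0.4644
−0.20·log₂(0.20) = 0.4644
−0.10·log₂(0.10) = 0.3322
−0.08·log₂(0.08) = 0.2915
−0.20·log₂(0.20) = 0.4644
−0.19·log₂(0.19) = 0.4552
−0.03·log₂(0.03) = 0.1518
Sum ≈ 2.6239 → 2.624 bits.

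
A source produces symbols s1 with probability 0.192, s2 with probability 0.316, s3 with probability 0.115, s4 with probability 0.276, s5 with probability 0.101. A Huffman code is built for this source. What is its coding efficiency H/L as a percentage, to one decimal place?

98.7%

Entropy H = −Σ p log₂ p ≈ 2.1878 bits.
Huffman merges: 101/1000+23/200→27/125; 24/125+27/125→51/125; 69/250+79/250→74/125; 51/125+74/125→1. L = 277/125 ≈ 2.2160.
Efficiency = H/L = 2.1878/2.2160 = 98.7%.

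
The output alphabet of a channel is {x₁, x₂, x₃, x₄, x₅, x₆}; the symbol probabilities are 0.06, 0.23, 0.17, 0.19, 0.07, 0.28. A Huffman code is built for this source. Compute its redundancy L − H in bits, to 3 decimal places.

0.026 bits

Entropy H = −Σ p log₂ p ≈ 2.4038 bits.
Huffman merges: 3/50+7/100→13/100; 13/100+17/100→3/10; 19/100+23/100→21/50; 7/25+3/10→29/50; 21/50+29/50→1. L = 243/100 ≈ 2.4300.
L − H = 2.4300 − 2.4038 = 0.026 bits.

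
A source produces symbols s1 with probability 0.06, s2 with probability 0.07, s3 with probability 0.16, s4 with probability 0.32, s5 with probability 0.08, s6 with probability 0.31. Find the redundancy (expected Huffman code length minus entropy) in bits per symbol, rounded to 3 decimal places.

0.064 bits

Entropy H = −Σ p log₂ p ≈ 2.2764 bits.
Huffman merges: 3/50+7/100→13/100; 2/25+13/100→21/100; 4/25+21/100→37/100; 31/100+8/25→63/100; 37/100+63/100→1. L = 117/50 ≈ 2.3400.
L − H = 2.3400 − 2.2764 = 0.064 bits.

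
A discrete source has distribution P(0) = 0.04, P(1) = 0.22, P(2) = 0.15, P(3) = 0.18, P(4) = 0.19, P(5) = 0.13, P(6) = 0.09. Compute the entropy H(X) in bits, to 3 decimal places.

H = −Σ pᵢ log₂ pᵢ.
−0.04·log₂(0.04) = 0.1858
−0.22·log₂(0.22) = 0.4806
−0.15·log₂(0.15) = 0.4105
−0.18·log₂(0.18) = 0.4453
−0.19·log₂(0.19) = 0.4552
−0.13·log₂(0.13) = 0.3826
−0.09·log₂(0.09) = 0.3127
Sum ≈ 2.6727 → 2.673 bits.

2.673 bits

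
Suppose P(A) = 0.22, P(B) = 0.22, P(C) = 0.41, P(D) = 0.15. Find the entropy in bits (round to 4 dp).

1.8991 bits

H = −Σ pᵢ log₂ pᵢ.
−0.22·log₂(0.22) = 0.4806
−0.22·log₂(0.22) = 0.4806
−0.41·log₂(0.41) = 0.5274
−0.15·log₂(0.15) = 0.4105
Sum ≈ 1.8991 → 1.8991 bits.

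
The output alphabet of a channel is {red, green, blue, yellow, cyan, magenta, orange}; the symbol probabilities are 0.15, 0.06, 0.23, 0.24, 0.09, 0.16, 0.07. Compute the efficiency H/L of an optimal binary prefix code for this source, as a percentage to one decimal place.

99.3%

Entropy H = −Σ p log₂ p ≈ 2.6401 bits.
Huffman merges: 3/50+7/100→13/100; 9/100+13/100→11/50; 3/20+4/25→31/100; 11/50+23/100→9/20; 6/25+31/100→11/20; 9/20+11/20→1. L = 133/50 ≈ 2.6600.
Efficiency = H/L = 2.6401/2.6600 = 99.3%.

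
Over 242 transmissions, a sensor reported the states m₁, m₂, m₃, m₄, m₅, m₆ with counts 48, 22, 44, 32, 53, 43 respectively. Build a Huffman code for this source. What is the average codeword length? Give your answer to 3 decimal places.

Probabilities are the counts divided by 242.
Repeatedly combine the two least-probable nodes; the expected code length is the sum of the merged weights.
merge 1/11 + 16/121 → 27/121
merge 43/242 + 2/11 → 87/242
merge 24/121 + 53/242 → 101/242
merge 27/121 + 87/242 → 141/242
merge 101/242 + 141/242 → 1
L = 27/121 + 87/242 + 101/242 + 141/242 + 1 = 625/242 ≈ 2.583 bits/symbol.

2.583 bits/symbol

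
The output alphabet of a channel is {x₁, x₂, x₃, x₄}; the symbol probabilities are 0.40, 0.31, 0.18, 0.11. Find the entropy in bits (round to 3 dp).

1.848 bits

H = −Σ pᵢ log₂ pᵢ.
−0.40·log₂(0.40) = 0.5288
−0.31·log₂(0.31) = 0.5238
−0.18·log₂(0.18) = 0.4453
−0.11·log₂(0.11) = 0.3503
Sum ≈ 1.8482 → 1.848 bits.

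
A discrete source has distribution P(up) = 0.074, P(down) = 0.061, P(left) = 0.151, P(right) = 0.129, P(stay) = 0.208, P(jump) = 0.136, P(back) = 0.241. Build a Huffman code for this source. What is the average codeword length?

2.686 bits/symbol

Repeatedly combine the two least-probable nodes; the expected code length is the sum of the merged weights.
merge 61/1000 + 37/500 → 27/200
merge 129/1000 + 27/200 → 33/125
merge 17/125 + 151/1000 → 287/1000
merge 26/125 + 241/1000 → 449/1000
merge 33/125 + 287/1000 → 551/1000
merge 449/1000 + 551/1000 → 1
L = 27/200 + 33/125 + 287/1000 + 449/1000 + 551/1000 + 1 = 1343/500 = 2.686 bits/symbol.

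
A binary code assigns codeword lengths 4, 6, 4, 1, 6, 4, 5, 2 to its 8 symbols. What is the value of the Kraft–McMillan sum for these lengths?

With common denominator 2^6 = 64: Σ 2^(−ℓᵢ) = 4/64 + 1/64 + 4/64 + 32/64 + 1/64 + 4/64 + 2/64 + 16/64 = 64/64 = 1.

1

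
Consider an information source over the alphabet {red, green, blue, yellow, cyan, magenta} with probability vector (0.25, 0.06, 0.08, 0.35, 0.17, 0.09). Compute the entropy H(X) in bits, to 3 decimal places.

2.312 bits

H = −Σ pᵢ log₂ pᵢ.
−0.25·log₂(0.25) = 0.5000
−0.06·log₂(0.06) = 0.2435
−0.08·log₂(0.08) = 0.2915
−0.35·log₂(0.35) = 0.5301
−0.17·log₂(0.17) = 0.4346
−0.09·log₂(0.09) = 0.3127
Sum ≈ 2.3124 → 2.312 bits.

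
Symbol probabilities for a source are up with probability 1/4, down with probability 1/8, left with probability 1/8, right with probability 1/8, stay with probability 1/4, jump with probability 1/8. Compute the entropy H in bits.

Each probability is a power of 1/2, so log₂(1/p) is an integer.
H = Σ p·log₂(1/p) = 1/4·2 + 1/8·3 + 1/8·3 + 1/8·3 + 1/4·2 + 1/8·3 = 2.5 bits.

2.5 bits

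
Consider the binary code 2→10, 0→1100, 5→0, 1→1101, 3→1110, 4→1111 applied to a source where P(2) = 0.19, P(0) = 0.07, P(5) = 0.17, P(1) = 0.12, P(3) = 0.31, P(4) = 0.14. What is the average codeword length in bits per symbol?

3.11 bits/symbol

L̄ = Σ pᵢ·ℓᵢ = 0.19·2 + 0.07·4 + 0.17·1 + 0.12·4 + 0.31·4 + 0.14·4 = 3.11 bits/symbol.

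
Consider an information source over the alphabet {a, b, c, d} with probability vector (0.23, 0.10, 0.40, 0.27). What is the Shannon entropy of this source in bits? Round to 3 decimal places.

1.859 bits

H = −Σ pᵢ log₂ pᵢ.
−0.23·log₂(0.23) = 0.4877
−0.10·log₂(0.10) = 0.3322
−0.40·log₂(0.40) = 0.5288
−0.27·log₂(0.27) = 0.5100
Sum ≈ 1.8587 → 1.859 bits.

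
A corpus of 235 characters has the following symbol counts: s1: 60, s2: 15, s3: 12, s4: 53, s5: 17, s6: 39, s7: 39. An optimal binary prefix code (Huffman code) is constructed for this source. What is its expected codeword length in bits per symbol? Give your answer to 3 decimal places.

2.634 bits/symbol

Probabilities are the counts divided by 235.
Repeatedly combine the two least-probable nodes; the expected code length is the sum of the merged weights.
merge 12/235 + 3/47 → 27/235
merge 17/235 + 27/235 → 44/235
merge 39/235 + 39/235 → 78/235
merge 44/235 + 53/235 → 97/235
merge 12/47 + 78/235 → 138/235
merge 97/235 + 138/235 → 1
L = 27/235 + 44/235 + 78/235 + 97/235 + 138/235 + 1 = 619/235 ≈ 2.634 bits/symbol.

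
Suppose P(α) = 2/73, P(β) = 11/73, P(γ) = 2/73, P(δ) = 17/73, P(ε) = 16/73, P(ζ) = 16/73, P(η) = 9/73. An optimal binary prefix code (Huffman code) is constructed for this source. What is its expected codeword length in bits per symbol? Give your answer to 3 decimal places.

2.562 bits/symbol

Repeatedly combine the two least-probable nodes; the expected code length is the sum of the merged weights.
merge 2/73 + 2/73 → 4/73
merge 4/73 + 9/73 → 13/73
merge 11/73 + 13/73 → 24/73
merge 16/73 + 16/73 → 32/73
merge 17/73 + 24/73 → 41/73
merge 32/73 + 41/73 → 1
L = 4/73 + 13/73 + 24/73 + 32/73 + 41/73 + 1 = 187/73 ≈ 2.562 bits/symbol.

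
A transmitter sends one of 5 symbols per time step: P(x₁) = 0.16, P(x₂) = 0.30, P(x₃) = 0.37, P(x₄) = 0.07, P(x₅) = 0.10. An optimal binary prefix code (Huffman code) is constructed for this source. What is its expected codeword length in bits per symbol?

2.13 bits/symbol

Repeatedly combine the two least-probable nodes; the expected code length is the sum of the merged weights.
merge 7/100 + 1/10 → 17/100
merge 4/25 + 17/100 → 33/100
merge 3/10 + 33/100 → 63/100
merge 37/100 + 63/100 → 1
L = 17/100 + 33/100 + 63/100 + 1 = 213/100 = 2.13 bits/symbol.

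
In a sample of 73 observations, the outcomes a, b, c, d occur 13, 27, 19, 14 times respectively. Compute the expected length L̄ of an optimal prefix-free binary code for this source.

2 bits/symbol

Probabilities are the counts divided by 73.
Repeatedly combine the two least-probable nodes; the expected code length is the sum of the merged weights.
merge 13/73 + 14/73 → 27/73
merge 19/73 + 27/73 → 46/73
merge 27/73 + 46/73 → 1
L = 27/73 + 46/73 + 1 = 2 bits/symbol.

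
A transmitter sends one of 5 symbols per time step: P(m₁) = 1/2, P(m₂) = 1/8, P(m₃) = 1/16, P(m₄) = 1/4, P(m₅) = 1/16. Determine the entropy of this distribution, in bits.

Each probability is a power of 1/2, so log₂(1/p) is an integer.
H = Σ p·log₂(1/p) = 1/2·1 + 1/8·3 + 1/16·4 + 1/4·2 + 1/16·4 = 1.875 bits.

1.875 bits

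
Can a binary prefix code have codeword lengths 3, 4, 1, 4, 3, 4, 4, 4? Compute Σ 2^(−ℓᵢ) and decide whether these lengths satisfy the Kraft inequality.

1.0625; no

With common denominator 2^4 = 16: Σ 2^(−ℓᵢ) = 2/16 + 1/16 + 8/16 + 1/16 + 2/16 + 1/16 + 1/16 + 1/16 = 17/16 = 1.0625.
Kraft's inequality requires Σ ≤ 1; here Σ = 1.0625 > 1, so no such prefix code exists.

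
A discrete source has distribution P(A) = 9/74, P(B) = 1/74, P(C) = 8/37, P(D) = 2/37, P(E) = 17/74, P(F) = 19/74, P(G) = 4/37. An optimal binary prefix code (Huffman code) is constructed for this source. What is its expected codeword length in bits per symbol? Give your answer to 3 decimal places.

Repeatedly combine the two least-probable nodes; the expected code length is the sum of the merged weights.
merge 1/74 + 2/37 → 5/74
merge 5/74 + 4/37 → 13/74
merge 9/74 + 13/74 → 11/37
merge 8/37 + 17/74 → 33/74
merge 19/74 + 11/37 → 41/74
merge 33/74 + 41/74 → 1
L = 5/74 + 13/74 + 11/37 + 33/74 + 41/74 + 1 = 94/37 ≈ 2.541 bits/symbol.

2.541 bits/symbol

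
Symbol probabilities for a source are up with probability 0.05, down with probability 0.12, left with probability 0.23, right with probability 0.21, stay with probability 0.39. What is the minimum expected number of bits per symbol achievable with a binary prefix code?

2.16 bits/symbol

Repeatedly combine the two least-probable nodes; the expected code length is the sum of the merged weights.
merge 1/20 + 3/25 → 17/100
merge 17/100 + 21/100 → 19/50
merge 23/100 + 19/50 → 61/100
merge 39/100 + 61/100 → 1
L = 17/100 + 19/50 + 61/100 + 1 = 54/25 = 2.16 bits/symbol.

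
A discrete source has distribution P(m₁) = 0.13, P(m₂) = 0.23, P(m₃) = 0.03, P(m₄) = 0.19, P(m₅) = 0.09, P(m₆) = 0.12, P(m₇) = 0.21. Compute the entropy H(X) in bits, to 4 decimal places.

H = −Σ pᵢ log₂ pᵢ.
−0.13·log₂(0.13) = 0.3826
−0.23·log₂(0.23) = 0.4877
−0.03·log₂(0.03) = 0.1518
−0.19·log₂(0.19) = 0.4552
−0.09·log₂(0.09) = 0.3127
−0.12·log₂(0.12) = 0.3671
−0.21·log₂(0.21) = 0.4728
Sum ≈ 2.6298 → 2.6298 bits.

2.6298 bits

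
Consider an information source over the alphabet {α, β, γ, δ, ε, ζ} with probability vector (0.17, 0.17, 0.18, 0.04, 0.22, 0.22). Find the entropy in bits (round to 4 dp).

H = −Σ pᵢ log₂ pᵢ.
−0.17·log₂(0.17) = 0.4346
−0.17·log₂(0.17) = 0.4346
−0.18·log₂(0.18) = 0.4453
−0.04·log₂(0.04) = 0.1858
−0.22·log₂(0.22) = 0.4806
−0.22·log₂(0.22) = 0.4806
Sum ≈ 2.4614 → 2.4614 bits.

2.4614 bits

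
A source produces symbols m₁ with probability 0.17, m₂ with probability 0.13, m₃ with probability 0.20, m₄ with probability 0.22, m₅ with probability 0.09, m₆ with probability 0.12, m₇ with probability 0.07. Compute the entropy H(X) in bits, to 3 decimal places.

H = −Σ pᵢ log₂ pᵢ.
−0.17·log₂(0.17) = 0.4346
−0.13·log₂(0.13) = 0.3826
−0.20·log₂(0.20) = 0.4644
−0.22·log₂(0.22) = 0.4806
−0.09·log₂(0.09) = 0.3127
−0.12·log₂(0.12) = 0.3671
−0.07·log₂(0.07) = 0.2686
Sum ≈ 2.7105 → 2.710 bits.

2.710 bits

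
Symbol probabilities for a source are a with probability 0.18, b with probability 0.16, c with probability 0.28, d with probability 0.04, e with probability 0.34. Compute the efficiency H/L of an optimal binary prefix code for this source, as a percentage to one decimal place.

Entropy H = −Σ p log₂ p ≈ 2.0975 bits.
Huffman merges: 1/25+4/25→1/5; 9/50+1/5→19/50; 7/25+17/50→31/50; 19/50+31/50→1. L = 11/5 ≈ 2.2000.
Efficiency = H/L = 2.0975/2.2000 = 95.3%.

95.3%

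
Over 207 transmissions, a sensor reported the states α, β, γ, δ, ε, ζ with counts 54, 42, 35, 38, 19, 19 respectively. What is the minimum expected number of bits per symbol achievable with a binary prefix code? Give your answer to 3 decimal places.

2.536 bits/symbol

Probabilities are the counts divided by 207.
Repeatedly combine the two least-probable nodes; the expected code length is the sum of the merged weights.
merge 19/207 + 19/207 → 38/207
merge 35/207 + 38/207 → 73/207
merge 38/207 + 14/69 → 80/207
merge 6/23 + 73/207 → 127/207
merge 80/207 + 127/207 → 1
L = 38/207 + 73/207 + 80/207 + 127/207 + 1 = 175/69 ≈ 2.536 bits/symbol.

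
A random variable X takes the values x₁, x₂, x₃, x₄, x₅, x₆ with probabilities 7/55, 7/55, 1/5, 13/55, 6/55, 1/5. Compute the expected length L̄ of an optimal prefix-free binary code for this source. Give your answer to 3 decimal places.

Repeatedly combine the two least-probable nodes; the expected code length is the sum of the merged weights.
merge 6/55 + 7/55 → 13/55
merge 7/55 + 1/5 → 18/55
merge 1/5 + 13/55 → 24/55
merge 13/55 + 18/55 → 31/55
merge 24/55 + 31/55 → 1
L = 13/55 + 18/55 + 24/55 + 31/55 + 1 = 141/55 ≈ 2.564 bits/symbol.

2.564 bits/symbol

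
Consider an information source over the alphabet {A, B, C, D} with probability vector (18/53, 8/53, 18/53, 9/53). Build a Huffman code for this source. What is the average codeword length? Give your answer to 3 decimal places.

Repeatedly combine the two least-probable nodes; the expected code length is the sum of the merged weights.
merge 8/53 + 9/53 → 17/53
merge 17/53 + 18/53 → 35/53
merge 18/53 + 35/53 → 1
L = 17/53 + 35/53 + 1 = 105/53 ≈ 1.981 bits/symbol.

1.981 bits/symbol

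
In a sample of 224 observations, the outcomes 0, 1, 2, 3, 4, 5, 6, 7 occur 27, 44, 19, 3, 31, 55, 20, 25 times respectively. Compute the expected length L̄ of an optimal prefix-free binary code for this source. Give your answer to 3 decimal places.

2.844 bits/symbol

Probabilities are the counts divided by 224.
Repeatedly combine the two least-probable nodes; the expected code length is the sum of the merged weights.
merge 3/224 + 19/224 → 11/112
merge 5/56 + 11/112 → 3/16
merge 25/224 + 27/224 → 13/56
merge 31/224 + 3/16 → 73/224
merge 11/56 + 13/56 → 3/7
merge 55/224 + 73/224 → 4/7
merge 3/7 + 4/7 → 1
L = 11/112 + 3/16 + 13/56 + 73/224 + 3/7 + 4/7 + 1 = 91/32 ≈ 2.844 bits/symbol.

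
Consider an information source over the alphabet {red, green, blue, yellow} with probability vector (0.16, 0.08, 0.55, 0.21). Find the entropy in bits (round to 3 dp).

1.662 bits

H = −Σ pᵢ log₂ pᵢ.
−0.16·log₂(0.16) = 0.4230
−0.08·log₂(0.08) = 0.2915
−0.55·log₂(0.55) = 0.4744
−0.21·log₂(0.21) = 0.4728
Sum ≈ 1.6617 → 1.662 bits.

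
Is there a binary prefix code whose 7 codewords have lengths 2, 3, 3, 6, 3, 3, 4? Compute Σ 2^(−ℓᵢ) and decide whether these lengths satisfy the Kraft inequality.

With common denominator 2^6 = 64: Σ 2^(−ℓᵢ) = 16/64 + 8/64 + 8/64 + 1/64 + 8/64 + 8/64 + 4/64 = 53/64 = 0.828125.
Kraft's inequality requires Σ ≤ 1; here Σ = 0.828125 ≤ 1, so such a prefix code exists.

0.828125; yes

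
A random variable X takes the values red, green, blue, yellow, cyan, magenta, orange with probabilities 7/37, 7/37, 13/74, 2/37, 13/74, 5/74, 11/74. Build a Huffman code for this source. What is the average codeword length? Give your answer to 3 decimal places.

2.743 bits/symbol

Repeatedly combine the two least-probable nodes; the expected code length is the sum of the merged weights.
merge 2/37 + 5/74 → 9/74
merge 9/74 + 11/74 → 10/37
merge 13/74 + 13/74 → 13/37
merge 7/37 + 7/37 → 14/37
merge 10/37 + 13/37 → 23/37
merge 14/37 + 23/37 → 1
L = 9/74 + 10/37 + 13/37 + 14/37 + 23/37 + 1 = 203/74 ≈ 2.743 bits/symbol.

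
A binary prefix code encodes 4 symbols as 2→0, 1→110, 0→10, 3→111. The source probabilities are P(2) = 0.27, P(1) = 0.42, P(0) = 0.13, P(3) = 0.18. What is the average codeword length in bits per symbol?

2.33 bits/symbol

L̄ = Σ pᵢ·ℓᵢ = 0.27·1 + 0.42·3 + 0.13·2 + 0.18·3 = 2.33 bits/symbol.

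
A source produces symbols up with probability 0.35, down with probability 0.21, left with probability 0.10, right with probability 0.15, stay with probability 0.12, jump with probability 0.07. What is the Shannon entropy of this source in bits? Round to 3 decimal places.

2.381 bits

H = −Σ pᵢ log₂ pᵢ.
−0.35·log₂(0.35) = 0.5301
−0.21·log₂(0.21) = 0.4728
−0.10·log₂(0.10) = 0.3322
−0.15·log₂(0.15) = 0.4105
−0.12·log₂(0.12) = 0.3671
−0.07·log₂(0.07) = 0.2686
Sum ≈ 2.3813 → 2.381 bits.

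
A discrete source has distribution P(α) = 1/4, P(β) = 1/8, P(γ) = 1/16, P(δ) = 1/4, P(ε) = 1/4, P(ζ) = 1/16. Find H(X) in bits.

2.375 bits

Each probability is a power of 1/2, so log₂(1/p) is an integer.
H = Σ p·log₂(1/p) = 1/4·2 + 1/8·3 + 1/16·4 + 1/4·2 + 1/4·2 + 1/16·4 = 2.375 bits.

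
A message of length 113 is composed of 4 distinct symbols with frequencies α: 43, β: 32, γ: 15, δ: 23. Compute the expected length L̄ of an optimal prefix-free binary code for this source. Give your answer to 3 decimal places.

Probabilities are the counts divided by 113.
Repeatedly combine the two least-probable nodes; the expected code length is the sum of the merged weights.
merge 15/113 + 23/113 → 38/113
merge 32/113 + 38/113 → 70/113
merge 43/113 + 70/113 → 1
L = 38/113 + 70/113 + 1 = 221/113 ≈ 1.956 bits/symbol.

1.956 bits/symbol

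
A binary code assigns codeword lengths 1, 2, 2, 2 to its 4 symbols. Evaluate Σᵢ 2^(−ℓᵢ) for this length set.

With common denominator 2^2 = 4: Σ 2^(−ℓᵢ) = 2/4 + 1/4 + 1/4 + 1/4 = 5/4 = 1.25.

1.25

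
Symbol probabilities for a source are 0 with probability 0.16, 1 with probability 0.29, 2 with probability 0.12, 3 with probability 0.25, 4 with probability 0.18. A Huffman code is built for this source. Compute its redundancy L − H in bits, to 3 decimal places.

0.027 bits

Entropy H = −Σ p log₂ p ≈ 2.2533 bits.
Huffman merges: 3/25+4/25→7/25; 9/50+1/4→43/100; 7/25+29/100→57/100; 43/100+57/100→1. L = 57/25 ≈ 2.2800.
L − H = 2.2800 − 2.2533 = 0.027 bits.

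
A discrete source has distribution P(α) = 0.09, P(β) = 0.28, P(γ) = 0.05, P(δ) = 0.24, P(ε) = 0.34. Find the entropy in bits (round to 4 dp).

H = −Σ pᵢ log₂ pᵢ.
−0.09·log₂(0.09) = 0.3127
−0.28·log₂(0.28) = 0.5142
−0.05·log₂(0.05) = 0.2161
−0.24·log₂(0.24) = 0.4941
−0.34·log₂(0.34) = 0.5292
Sum ≈ 2.0663 → 2.0663 bits.

2.0663 bits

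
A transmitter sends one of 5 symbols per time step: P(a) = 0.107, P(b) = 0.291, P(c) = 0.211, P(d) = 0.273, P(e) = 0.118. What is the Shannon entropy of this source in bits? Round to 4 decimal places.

2.2120 bits

H = −Σ pᵢ log₂ pᵢ.
−0.107·log₂(0.107) = 0.3450
−0.291·log₂(0.291) = 0.5182
−0.211·log₂(0.211) = 0.4736
−0.273·log₂(0.273) = 0.5113
−0.118·log₂(0.118) = 0.3638
Sum ≈ 2.2120 → 2.2120 bits.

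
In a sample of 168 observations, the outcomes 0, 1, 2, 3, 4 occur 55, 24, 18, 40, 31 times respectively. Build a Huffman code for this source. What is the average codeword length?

Probabilities are the counts divided by 168.
Repeatedly combine the two least-probable nodes; the expected code length is the sum of the merged weights.
merge 3/28 + 1/7 → 1/4
merge 31/168 + 5/21 → 71/168
merge 1/4 + 55/168 → 97/168
merge 71/168 + 97/168 → 1
L = 1/4 + 71/168 + 97/168 + 1 = 9/4 = 2.25 bits/symbol.

2.25 bits/symbol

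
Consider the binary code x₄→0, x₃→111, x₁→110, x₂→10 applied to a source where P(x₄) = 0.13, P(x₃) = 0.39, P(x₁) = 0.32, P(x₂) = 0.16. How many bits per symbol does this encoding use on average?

L̄ = Σ pᵢ·ℓᵢ = 0.13·1 + 0.39·3 + 0.32·3 + 0.16·2 = 2.58 bits/symbol.

2.58 bits/symbol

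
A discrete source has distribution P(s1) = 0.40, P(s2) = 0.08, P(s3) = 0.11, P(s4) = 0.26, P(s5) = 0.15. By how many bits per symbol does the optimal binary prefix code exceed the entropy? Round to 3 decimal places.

Entropy H = −Σ p log₂ p ≈ 2.0864 bits.
Huffman merges: 2/25+11/100→19/100; 3/20+19/100→17/50; 13/50+17/50→3/5; 2/5+3/5→1. L = 213/100 ≈ 2.1300.
L − H = 2.1300 − 2.0864 = 0.044 bits.

0.044 bits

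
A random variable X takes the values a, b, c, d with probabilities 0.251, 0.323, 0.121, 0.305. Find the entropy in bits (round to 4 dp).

1.9184 bits

H = −Σ pᵢ log₂ pᵢ.
−0.251·log₂(0.251) = 0.5006
−0.323·log₂(0.323) = 0.5266
−0.121·log₂(0.121) = 0.3687
−0.305·log₂(0.305) = 0.5225
Sum ≈ 1.9184 → 1.9184 bits.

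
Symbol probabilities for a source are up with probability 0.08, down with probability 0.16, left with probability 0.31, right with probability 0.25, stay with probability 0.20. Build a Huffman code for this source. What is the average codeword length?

2.24 bits/symbol

Repeatedly combine the two least-probable nodes; the expected code length is the sum of the merged weights.
merge 2/25 + 4/25 → 6/25
merge 1/5 + 6/25 → 11/25
merge 1/4 + 31/100 → 14/25
merge 11/25 + 14/25 → 1
L = 6/25 + 11/25 + 14/25 + 1 = 56/25 = 2.24 bits/symbol.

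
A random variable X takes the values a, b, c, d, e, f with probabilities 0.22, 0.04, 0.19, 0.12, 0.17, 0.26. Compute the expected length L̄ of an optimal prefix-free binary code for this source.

Repeatedly combine the two least-probable nodes; the expected code length is the sum of the merged weights.
merge 1/25 + 3/25 → 4/25
merge 4/25 + 17/100 → 33/100
merge 19/100 + 11/50 → 41/100
merge 13/50 + 33/100 → 59/100
merge 41/100 + 59/100 → 1
L = 4/25 + 33/100 + 41/100 + 59/100 + 1 = 249/100 = 2.49 bits/symbol.

2.49 bits/symbol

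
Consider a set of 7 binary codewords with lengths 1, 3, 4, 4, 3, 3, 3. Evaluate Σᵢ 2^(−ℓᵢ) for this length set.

1.125

With common denominator 2^4 = 16: Σ 2^(−ℓᵢ) = 8/16 + 2/16 + 1/16 + 1/16 + 2/16 + 2/16 + 2/16 = 18/16 = 1.125.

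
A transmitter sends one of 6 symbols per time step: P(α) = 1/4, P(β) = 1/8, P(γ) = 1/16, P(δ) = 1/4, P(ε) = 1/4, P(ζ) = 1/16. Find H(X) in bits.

2.375 bits

Each probability is a power of 1/2, so log₂(1/p) is an integer.
H = Σ p·log₂(1/p) = 1/4·2 + 1/8·3 + 1/16·4 + 1/4·2 + 1/4·2 + 1/16·4 = 2.375 bits.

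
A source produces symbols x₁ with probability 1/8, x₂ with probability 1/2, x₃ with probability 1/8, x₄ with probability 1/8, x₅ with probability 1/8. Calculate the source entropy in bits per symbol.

Each probability is a power of 1/2, so log₂(1/p) is an integer.
H = Σ p·log₂(1/p) = 1/8·3 + 1/2·1 + 1/8·3 + 1/8·3 + 1/8·3 = 2 bits.

2 bits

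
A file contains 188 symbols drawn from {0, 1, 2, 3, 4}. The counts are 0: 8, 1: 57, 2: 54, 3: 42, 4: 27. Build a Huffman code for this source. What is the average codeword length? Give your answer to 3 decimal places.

Probabilities are the counts divided by 188.
Repeatedly combine the two least-probable nodes; the expected code length is the sum of the merged weights.
merge 2/47 + 27/188 → 35/188
merge 35/188 + 21/94 → 77/188
merge 27/94 + 57/188 → 111/188
merge 77/188 + 111/188 → 1
L = 35/188 + 77/188 + 111/188 + 1 = 411/188 ≈ 2.186 bits/symbol.

2.186 bits/symbol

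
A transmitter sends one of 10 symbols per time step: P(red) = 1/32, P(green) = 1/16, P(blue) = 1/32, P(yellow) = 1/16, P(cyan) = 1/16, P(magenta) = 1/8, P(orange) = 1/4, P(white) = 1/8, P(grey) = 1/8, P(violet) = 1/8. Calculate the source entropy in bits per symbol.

Each probability is a power of 1/2, so log₂(1/p) is an integer.
H = Σ p·log₂(1/p) = 1/32·5 + 1/16·4 + 1/32·5 + 1/16·4 + 1/16·4 + 1/8·3 + 1/4·2 + 1/8·3 + 1/8·3 + 1/8·3 = 3.0625 bits.

3.0625 bits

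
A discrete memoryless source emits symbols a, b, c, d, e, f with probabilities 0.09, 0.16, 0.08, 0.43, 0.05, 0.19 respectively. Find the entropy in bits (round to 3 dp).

H = −Σ pᵢ log₂ pᵢ.
−0.09·log₂(0.09) = 0.3127
−0.16·log₂(0.16) = 0.4230
−0.08·log₂(0.08) = 0.2915
−0.43·log₂(0.43) = 0.5236
−0.05·log₂(0.05) = 0.2161
−0.19·log₂(0.19) = 0.4552
Sum ≈ 2.2221 → 2.222 bits.

2.222 bits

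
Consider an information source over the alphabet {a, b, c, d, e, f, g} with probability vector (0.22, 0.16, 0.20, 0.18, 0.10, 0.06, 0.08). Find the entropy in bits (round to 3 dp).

H = −Σ pᵢ log₂ pᵢ.
−0.22·log₂(0.22) = 0.4806
−0.16·log₂(0.16) = 0.4230
−0.20·log₂(0.20) = 0.4644
−0.18·log₂(0.18) = 0.4453
−0.10·log₂(0.10) = 0.3322
−0.06·log₂(0.06) = 0.2435
−0.08·log₂(0.08) = 0.2915
Sum ≈ 2.6805 → 2.681 bits.

2.681 bits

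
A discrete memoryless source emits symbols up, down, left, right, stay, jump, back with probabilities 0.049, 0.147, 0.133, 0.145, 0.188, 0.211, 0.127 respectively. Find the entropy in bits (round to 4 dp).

H = −Σ pᵢ log₂ pᵢ.
−0.049·log₂(0.049) = 0.2132
−0.147·log₂(0.147) = 0.4066
−0.133·log₂(0.133) = 0.3871
−0.145·log₂(0.145) = 0.4040
−0.188·log₂(0.188) = 0.4533
−0.211·log₂(0.211) = 0.4736
−0.127·log₂(0.127) = 0.3781
Sum ≈ 2.7159 → 2.7159 bits.

2.7159 bits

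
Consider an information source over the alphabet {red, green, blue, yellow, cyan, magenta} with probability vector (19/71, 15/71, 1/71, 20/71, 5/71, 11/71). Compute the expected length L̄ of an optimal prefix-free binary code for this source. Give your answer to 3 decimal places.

2.324 bits/symbol

Repeatedly combine the two least-probable nodes; the expected code length is the sum of the merged weights.
merge 1/71 + 5/71 → 6/71
merge 6/71 + 11/71 → 17/71
merge 15/71 + 17/71 → 32/71
merge 19/71 + 20/71 → 39/71
merge 32/71 + 39/71 → 1
L = 6/71 + 17/71 + 32/71 + 39/71 + 1 = 165/71 ≈ 2.324 bits/symbol.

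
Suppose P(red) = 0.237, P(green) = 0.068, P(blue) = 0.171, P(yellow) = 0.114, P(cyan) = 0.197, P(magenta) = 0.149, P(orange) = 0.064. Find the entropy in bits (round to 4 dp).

H = −Σ pᵢ log₂ pᵢ.
−0.237·log₂(0.237) = 0.4923
−0.068·log₂(0.068) = 0.2637
−0.171·log₂(0.171) = 0.4357
−0.114·log₂(0.114) = 0.3571
−0.197·log₂(0.197) = 0.4617
−0.149·log₂(0.149) = 0.4092
−0.064·log₂(0.064) = 0.2538
Sum ≈ 2.6736 → 2.6736 bits.

2.6736 bits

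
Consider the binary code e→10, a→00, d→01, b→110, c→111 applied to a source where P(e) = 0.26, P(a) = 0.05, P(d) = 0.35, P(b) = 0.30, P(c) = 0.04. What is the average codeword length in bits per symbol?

L̄ = Σ pᵢ·ℓᵢ = 0.26·2 + 0.05·2 + 0.35·2 + 0.30·3 + 0.04·3 = 2.34 bits/symbol.

2.34 bits/symbol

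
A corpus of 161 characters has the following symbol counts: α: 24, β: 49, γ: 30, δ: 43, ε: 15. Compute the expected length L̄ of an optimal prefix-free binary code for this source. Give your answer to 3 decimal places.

2.242 bits/symbol

Probabilities are the counts divided by 161.
Repeatedly combine the two least-probable nodes; the expected code length is the sum of the merged weights.
merge 15/161 + 24/161 → 39/161
merge 30/161 + 39/161 → 3/7
merge 43/161 + 7/23 → 4/7
merge 3/7 + 4/7 → 1
L = 39/161 + 3/7 + 4/7 + 1 = 361/161 ≈ 2.242 bits/symbol.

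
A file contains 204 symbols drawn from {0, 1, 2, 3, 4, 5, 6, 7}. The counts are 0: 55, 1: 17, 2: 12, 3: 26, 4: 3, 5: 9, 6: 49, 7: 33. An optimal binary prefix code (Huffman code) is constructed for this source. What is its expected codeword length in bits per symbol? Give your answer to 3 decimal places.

Probabilities are the counts divided by 204.
Repeatedly combine the two least-probable nodes; the expected code length is the sum of the merged weights.
merge 1/68 + 3/68 → 1/17
merge 1/17 + 1/17 → 2/17
merge 1/12 + 2/17 → 41/204
merge 13/102 + 11/68 → 59/204
merge 41/204 + 49/204 → 15/34
merge 55/204 + 59/204 → 19/34
merge 15/34 + 19/34 → 1
L = 1/17 + 2/17 + 41/204 + 59/204 + 15/34 + 19/34 + 1 = 8/3 ≈ 2.667 bits/symbol.

2.667 bits/symbol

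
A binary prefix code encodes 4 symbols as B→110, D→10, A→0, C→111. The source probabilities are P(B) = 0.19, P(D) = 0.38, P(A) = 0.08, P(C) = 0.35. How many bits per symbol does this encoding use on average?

L̄ = Σ pᵢ·ℓᵢ = 0.19·3 + 0.38·2 + 0.08·1 + 0.35·3 = 2.46 bits/symbol.

2.46 bits/symbol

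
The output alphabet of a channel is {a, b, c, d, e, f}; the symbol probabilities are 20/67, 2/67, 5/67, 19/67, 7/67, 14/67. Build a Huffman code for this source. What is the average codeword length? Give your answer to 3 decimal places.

Repeatedly combine the two least-probable nodes; the expected code length is the sum of the merged weights.
merge 2/67 + 5/67 → 7/67
merge 7/67 + 7/67 → 14/67
merge 14/67 + 14/67 → 28/67
merge 19/67 + 20/67 → 39/67
merge 28/67 + 39/67 → 1
L = 7/67 + 14/67 + 28/67 + 39/67 + 1 = 155/67 ≈ 2.313 bits/symbol.

2.313 bits/symbol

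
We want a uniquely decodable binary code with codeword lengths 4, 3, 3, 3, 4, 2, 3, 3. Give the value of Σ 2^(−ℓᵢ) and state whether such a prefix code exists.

With common denominator 2^4 = 16: Σ 2^(−ℓᵢ) = 1/16 + 2/16 + 2/16 + 2/16 + 1/16 + 4/16 + 2/16 + 2/16 = 16/16 = 1.
Kraft's inequality requires Σ ≤ 1; here Σ = 1 ≤ 1, so such a prefix code exists.

1; yes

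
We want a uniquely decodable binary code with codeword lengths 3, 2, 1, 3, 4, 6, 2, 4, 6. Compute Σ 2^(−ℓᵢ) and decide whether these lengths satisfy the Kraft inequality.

With common denominator 2^6 = 64: Σ 2^(−ℓᵢ) = 8/64 + 16/64 + 32/64 + 8/64 + 4/64 + 1/64 + 16/64 + 4/64 + 1/64 = 90/64 = 1.40625.
Kraft's inequality requires Σ ≤ 1; here Σ = 1.40625 > 1, so no such prefix code exists.

1.40625; no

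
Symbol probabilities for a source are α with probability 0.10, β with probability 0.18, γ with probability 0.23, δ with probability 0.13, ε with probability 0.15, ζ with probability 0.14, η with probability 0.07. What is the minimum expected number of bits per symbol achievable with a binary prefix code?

Repeatedly combine the two least-probable nodes; the expected code length is the sum of the merged weights.
merge 7/100 + 1/10 → 17/100
merge 13/100 + 7/50 → 27/100
merge 3/20 + 17/100 → 8/25
merge 9/50 + 23/100 → 41/100
merge 27/100 + 8/25 → 59/100
merge 41/100 + 59/100 → 1
L = 17/100 + 27/100 + 8/25 + 41/100 + 59/100 + 1 = 69/25 = 2.76 bits/symbol.

2.76 bits/symbol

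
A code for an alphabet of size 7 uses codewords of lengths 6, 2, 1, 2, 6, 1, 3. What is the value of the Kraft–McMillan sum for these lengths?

With common denominator 2^6 = 64: Σ 2^(−ℓᵢ) = 1/64 + 16/64 + 32/64 + 16/64 + 1/64 + 32/64 + 8/64 = 106/64 = 1.65625.

1.65625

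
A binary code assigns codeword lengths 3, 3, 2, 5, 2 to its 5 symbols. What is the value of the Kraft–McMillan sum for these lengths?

0.78125

With common denominator 2^5 = 32: Σ 2^(−ℓᵢ) = 4/32 + 4/32 + 8/32 + 1/32 + 8/32 = 25/32 = 0.78125.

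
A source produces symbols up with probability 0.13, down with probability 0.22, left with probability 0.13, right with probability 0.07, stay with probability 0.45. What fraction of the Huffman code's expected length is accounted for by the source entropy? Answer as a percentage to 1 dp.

Entropy H = −Σ p log₂ p ≈ 2.0328 bits.
Huffman merges: 7/100+13/100→1/5; 13/100+1/5→33/100; 11/50+33/100→11/20; 9/20+11/20→1. L = 52/25 ≈ 2.0800.
Efficiency = H/L = 2.0328/2.0800 = 97.7%.

97.7%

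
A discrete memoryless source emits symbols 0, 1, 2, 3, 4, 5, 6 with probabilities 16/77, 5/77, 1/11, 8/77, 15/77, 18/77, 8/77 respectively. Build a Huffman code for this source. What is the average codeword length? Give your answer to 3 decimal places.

2.714 bits/symbol

Repeatedly combine the two least-probable nodes; the expected code length is the sum of the merged weights.
merge 5/77 + 1/11 → 12/77
merge 8/77 + 8/77 → 16/77
merge 12/77 + 15/77 → 27/77
merge 16/77 + 16/77 → 32/77
merge 18/77 + 27/77 → 45/77
merge 32/77 + 45/77 → 1
L = 12/77 + 16/77 + 27/77 + 32/77 + 45/77 + 1 = 19/7 ≈ 2.714 bits/symbol.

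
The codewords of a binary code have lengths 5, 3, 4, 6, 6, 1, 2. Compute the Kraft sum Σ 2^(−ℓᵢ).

With common denominator 2^6 = 64: Σ 2^(−ℓᵢ) = 2/64 + 8/64 + 4/64 + 1/64 + 1/64 + 32/64 + 16/64 = 64/64 = 1.

1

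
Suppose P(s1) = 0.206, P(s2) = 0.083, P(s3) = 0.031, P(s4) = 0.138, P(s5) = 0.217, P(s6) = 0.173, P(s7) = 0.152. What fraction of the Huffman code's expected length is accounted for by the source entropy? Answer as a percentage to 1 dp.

Entropy H = −Σ p log₂ p ≈ 2.6465 bits.
Huffman merges: 31/1000+83/1000→57/500; 57/500+69/500→63/250; 19/125+173/1000→13/40; 103/500+217/1000→423/1000; 63/250+13/40→577/1000; 423/1000+577/1000→1. L = 2691/1000 ≈ 2.6910.
Efficiency = H/L = 2.6465/2.6910 = 98.3%.

98.3%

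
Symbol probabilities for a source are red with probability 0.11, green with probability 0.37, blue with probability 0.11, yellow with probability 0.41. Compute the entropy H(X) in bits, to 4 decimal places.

H = −Σ pᵢ log₂ pᵢ.
−0.11·log₂(0.11) = 0.3503
−0.37·log₂(0.37) = 0.5307
−0.11·log₂(0.11) = 0.3503
−0.41·log₂(0.41) = 0.5274
Sum ≈ 1.7587 → 1.7587 bits.

1.7587 bits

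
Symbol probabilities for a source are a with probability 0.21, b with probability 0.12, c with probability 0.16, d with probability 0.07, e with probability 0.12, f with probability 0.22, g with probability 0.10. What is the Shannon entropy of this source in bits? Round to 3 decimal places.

2.711 bits

H = −Σ pᵢ log₂ pᵢ.
−0.21·log₂(0.21) = 0.4728
−0.12·log₂(0.12) = 0.3671
−0.16·log₂(0.16) = 0.4230
−0.07·log₂(0.07) = 0.2686
−0.12·log₂(0.12) = 0.3671
−0.22·log₂(0.22) = 0.4806
−0.10·log₂(0.10) = 0.3322
Sum ≈ 2.7113 → 2.711 bits.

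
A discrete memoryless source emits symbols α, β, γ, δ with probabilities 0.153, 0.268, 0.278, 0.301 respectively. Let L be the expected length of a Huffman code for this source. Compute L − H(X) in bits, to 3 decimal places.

0.042 bits

Entropy H = −Σ p log₂ p ≈ 1.9583 bits.
Huffman merges: 153/1000+67/250→421/1000; 139/500+301/1000→579/1000; 421/1000+579/1000→1. L = 2 ≈ 2.0000.
L − H = 2.0000 − 1.9583 = 0.042 bits.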